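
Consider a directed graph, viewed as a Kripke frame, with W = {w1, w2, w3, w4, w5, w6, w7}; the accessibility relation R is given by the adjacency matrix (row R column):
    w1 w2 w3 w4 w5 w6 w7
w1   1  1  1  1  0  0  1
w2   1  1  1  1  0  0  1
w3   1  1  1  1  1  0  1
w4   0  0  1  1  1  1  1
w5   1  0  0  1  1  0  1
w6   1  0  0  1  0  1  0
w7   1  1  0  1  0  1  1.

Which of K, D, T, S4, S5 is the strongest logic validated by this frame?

Serial (axiom D): yes — every world has a successor (e.g. w1 R w1).
Reflexive (axiom T): yes — every world is R-related to itself.
Transitive (axiom 4): no — w1 R w3 and w3 R w5, but not w1 R w5.
Euclidean (axiom 5): no — w1 R w4 and w1 R w2, but not w4 R w2.
So F validates K, D, T; S4 would additionally require R to be transitive. The strongest is T.

T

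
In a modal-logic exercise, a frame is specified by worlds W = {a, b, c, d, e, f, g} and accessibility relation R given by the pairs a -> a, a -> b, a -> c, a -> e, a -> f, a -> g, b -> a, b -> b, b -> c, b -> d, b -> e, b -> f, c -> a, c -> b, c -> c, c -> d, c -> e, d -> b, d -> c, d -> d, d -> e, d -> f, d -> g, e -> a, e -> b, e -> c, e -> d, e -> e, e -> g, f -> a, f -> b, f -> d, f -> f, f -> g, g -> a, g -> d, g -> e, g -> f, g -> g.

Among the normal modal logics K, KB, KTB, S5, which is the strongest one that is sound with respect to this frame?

Symmetric (axiom B): yes — every pair in R has its reverse in R.
Reflexive (axiom T): yes — every world is R-related to itself.
Euclidean (axiom 5): no — a R b and a R g, but not b R g.
So F validates K, KB, KTB; S5 would additionally require R to be Euclidean. The strongest is KTB.

KTB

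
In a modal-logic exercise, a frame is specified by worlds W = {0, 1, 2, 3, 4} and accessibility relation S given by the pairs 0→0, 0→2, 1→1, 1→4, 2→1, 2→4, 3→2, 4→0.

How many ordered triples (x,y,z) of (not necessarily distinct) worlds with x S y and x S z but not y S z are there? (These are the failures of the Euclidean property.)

Enumerating: (0,2,0), (0,2,2), (1,4,1), (1,4,4), (2,4,1), (2,4,4), (3,2,2).

7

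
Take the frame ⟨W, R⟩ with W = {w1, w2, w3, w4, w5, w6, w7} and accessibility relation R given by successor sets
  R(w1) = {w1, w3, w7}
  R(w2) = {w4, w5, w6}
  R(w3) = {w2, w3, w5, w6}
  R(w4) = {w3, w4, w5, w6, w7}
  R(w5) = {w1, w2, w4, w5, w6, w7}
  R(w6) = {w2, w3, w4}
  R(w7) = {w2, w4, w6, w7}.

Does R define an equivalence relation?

Reflexive: no — w2 is not related to itself.
Symmetric: no — w1 R w3 but not w3 R w1.
Transitive: no — w1 R w3 and w3 R w2, but not w1 R w2.
So R is not an equivalence relation.

No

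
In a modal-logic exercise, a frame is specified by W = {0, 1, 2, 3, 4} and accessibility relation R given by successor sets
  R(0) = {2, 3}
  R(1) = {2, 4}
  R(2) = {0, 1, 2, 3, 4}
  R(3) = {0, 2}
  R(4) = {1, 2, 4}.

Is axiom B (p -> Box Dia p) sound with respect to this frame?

Axiom B corresponds to the accessibility relation being symmetric.
Symmetric: yes — every pair in R has its reverse in R.

Yes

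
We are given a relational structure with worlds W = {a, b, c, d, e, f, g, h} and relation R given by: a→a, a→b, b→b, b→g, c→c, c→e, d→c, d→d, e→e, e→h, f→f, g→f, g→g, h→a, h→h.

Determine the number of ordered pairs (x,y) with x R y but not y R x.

7

Enumerating: (a,b), (b,g), (c,e), (d,c), (e,h), (g,f), (h,a).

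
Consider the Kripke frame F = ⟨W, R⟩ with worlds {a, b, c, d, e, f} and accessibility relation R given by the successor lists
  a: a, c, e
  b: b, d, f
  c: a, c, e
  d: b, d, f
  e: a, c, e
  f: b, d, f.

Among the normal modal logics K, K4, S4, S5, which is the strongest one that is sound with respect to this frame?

S5

Transitive (axiom 4): yes — every two-step R-path is closed by a direct edge.
Reflexive (axiom T): yes — every world is R-related to itself.
Euclidean (axiom 5): yes — any two successors of a common world are R-related.
So F validates K, K4, S4, S5. The strongest is S5.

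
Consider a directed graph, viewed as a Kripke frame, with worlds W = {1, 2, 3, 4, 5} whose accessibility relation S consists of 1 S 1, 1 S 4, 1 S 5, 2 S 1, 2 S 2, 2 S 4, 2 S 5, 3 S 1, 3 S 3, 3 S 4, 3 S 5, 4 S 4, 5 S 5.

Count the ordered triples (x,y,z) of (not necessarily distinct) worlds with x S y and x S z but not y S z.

Enumerating: (1,4,1), (1,4,5), (1,5,1), (1,5,4), (2,1,2), (2,4,1), (2,4,2), (2,4,5), (2,5,1), (2,5,2), (2,5,4), (3,1,3), (3,4,1), (3,4,3), (3,4,5), (3,5,1), (3,5,3), (3,5,4).

18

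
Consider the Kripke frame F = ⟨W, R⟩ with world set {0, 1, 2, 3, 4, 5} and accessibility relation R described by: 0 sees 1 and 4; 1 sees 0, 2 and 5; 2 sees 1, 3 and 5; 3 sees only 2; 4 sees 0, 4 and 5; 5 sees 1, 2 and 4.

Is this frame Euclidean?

Euclidean: no — 0 R 1 and 0 R 4, but not 1 R 4.

No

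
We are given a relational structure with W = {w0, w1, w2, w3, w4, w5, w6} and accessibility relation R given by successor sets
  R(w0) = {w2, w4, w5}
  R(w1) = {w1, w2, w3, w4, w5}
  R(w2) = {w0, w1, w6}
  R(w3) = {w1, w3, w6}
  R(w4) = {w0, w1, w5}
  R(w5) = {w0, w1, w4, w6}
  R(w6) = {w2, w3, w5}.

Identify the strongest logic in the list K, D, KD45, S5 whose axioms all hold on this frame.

D

Serial (axiom D): yes — every world has a successor (e.g. w0 R w2).
Euclidean (axiom 5): no — w0 R w2 and w0 R w4, but not w2 R w4.
Transitive (axiom 4): no — w0 R w2 and w2 R w1, but not w0 R w1.
Reflexive (axiom T): no — w0 is not related to itself.
So F validates K, D; KD45 would additionally require R to be Euclidean and transitive. The strongest is D.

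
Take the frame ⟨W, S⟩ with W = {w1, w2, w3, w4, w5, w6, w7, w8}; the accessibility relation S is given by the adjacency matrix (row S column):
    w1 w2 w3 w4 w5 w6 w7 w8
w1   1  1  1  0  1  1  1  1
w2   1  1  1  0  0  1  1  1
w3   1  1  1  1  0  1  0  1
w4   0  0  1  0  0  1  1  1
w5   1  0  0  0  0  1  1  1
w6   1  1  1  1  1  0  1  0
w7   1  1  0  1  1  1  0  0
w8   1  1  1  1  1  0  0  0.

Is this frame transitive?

No

Transitive: no — w1 S w3 and w3 S w4, but not w1 S w4.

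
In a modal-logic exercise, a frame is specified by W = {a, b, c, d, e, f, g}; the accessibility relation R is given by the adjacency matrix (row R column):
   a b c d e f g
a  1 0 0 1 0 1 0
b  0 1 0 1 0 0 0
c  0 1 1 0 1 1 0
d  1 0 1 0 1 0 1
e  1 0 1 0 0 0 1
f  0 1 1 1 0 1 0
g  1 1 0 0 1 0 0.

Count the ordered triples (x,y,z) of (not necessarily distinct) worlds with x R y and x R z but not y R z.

38

Enumerating: (a,d,d), (a,d,f), (a,f,a), (b,d,b), (b,d,d), (c,b,c), (c,b,e), (c,b,f), (c,e,b), (c,e,e), (c,e,f), (c,f,e), … and 26 more.
Total: 38.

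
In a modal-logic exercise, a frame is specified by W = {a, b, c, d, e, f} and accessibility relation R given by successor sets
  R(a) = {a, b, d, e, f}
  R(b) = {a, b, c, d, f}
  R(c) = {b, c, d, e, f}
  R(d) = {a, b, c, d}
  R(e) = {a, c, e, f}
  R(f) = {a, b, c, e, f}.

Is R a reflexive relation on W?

Yes

Reflexive: yes — every world is R-related to itself.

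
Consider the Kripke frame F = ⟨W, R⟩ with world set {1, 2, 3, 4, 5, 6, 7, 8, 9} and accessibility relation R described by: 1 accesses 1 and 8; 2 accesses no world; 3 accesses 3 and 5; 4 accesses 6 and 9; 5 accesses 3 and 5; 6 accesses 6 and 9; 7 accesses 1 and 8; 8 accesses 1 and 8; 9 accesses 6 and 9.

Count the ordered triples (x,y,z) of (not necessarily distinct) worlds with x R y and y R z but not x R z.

R is transitive; there are no such tuples.

0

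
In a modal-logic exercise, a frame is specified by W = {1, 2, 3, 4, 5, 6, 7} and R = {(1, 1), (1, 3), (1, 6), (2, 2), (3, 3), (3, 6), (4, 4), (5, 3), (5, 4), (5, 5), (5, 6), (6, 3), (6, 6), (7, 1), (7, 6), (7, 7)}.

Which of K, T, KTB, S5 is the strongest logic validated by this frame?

T

Reflexive (axiom T): yes — every world is R-related to itself.
Symmetric (axiom B): no — 1 R 3 but not 3 R 1.
Euclidean (axiom 5): no — 5 R 3 and 5 R 4, but not 3 R 4.
So F validates K, T; KTB would additionally require R to be symmetric. The strongest is T.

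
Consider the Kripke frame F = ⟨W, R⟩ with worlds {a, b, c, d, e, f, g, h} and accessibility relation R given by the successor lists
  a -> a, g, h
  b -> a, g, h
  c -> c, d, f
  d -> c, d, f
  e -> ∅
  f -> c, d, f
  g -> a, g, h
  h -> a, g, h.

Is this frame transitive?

Transitive: yes — every two-step R-path is closed by a direct edge.

Yes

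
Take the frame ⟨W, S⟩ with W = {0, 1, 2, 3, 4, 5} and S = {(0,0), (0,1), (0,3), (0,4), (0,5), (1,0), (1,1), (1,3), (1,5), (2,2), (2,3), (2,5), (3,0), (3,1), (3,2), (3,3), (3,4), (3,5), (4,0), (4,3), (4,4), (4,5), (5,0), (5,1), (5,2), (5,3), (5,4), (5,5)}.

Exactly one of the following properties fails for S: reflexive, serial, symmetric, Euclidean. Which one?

Reflexive: yes — every world is S-related to itself.
Serial: yes — every world has a successor (e.g. 0 S 0).
Symmetric: yes — every pair in S has its reverse in S.
Euclidean: no — 0 S 1 and 0 S 4, but not 1 S 4.
Only Euclidean fails.

Euclidean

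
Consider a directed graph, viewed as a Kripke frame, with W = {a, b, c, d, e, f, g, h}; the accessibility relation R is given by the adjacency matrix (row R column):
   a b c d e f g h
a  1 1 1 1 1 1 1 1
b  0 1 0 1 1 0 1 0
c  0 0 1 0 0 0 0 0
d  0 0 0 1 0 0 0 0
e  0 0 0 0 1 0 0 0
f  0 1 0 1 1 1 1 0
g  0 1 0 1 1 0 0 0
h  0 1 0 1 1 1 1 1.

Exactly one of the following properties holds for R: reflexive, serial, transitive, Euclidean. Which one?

serial

Reflexive: no — g is not related to itself.
Serial: yes — every world has a successor (e.g. a R a).
Transitive: no — g R b and b R g, but not g R g.
Euclidean: no — a R b and a R c, but not b R c.
Only serial holds.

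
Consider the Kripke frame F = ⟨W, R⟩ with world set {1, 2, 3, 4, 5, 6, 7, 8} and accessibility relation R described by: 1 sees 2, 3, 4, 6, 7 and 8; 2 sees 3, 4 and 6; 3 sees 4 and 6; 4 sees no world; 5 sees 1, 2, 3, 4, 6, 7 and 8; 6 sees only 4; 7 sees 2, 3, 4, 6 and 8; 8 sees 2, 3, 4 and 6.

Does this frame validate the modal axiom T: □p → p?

No

The schema T characterises exactly the reflexive frames.
Reflexive: no — 1 is not related to itself.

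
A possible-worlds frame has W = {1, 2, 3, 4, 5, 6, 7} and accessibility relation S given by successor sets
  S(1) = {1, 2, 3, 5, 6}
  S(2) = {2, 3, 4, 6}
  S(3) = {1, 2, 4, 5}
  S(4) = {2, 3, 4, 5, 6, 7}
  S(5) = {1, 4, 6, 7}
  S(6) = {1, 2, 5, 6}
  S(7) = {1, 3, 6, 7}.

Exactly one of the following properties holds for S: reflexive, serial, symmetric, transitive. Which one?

Reflexive: no — 3 is not related to itself.
Serial: yes — every world has a successor (e.g. 1 S 1).
Symmetric: no — 1 S 2 but not 2 S 1.
Transitive: no — 1 S 2 and 2 S 4, but not 1 S 4.
Only serial holds.

serial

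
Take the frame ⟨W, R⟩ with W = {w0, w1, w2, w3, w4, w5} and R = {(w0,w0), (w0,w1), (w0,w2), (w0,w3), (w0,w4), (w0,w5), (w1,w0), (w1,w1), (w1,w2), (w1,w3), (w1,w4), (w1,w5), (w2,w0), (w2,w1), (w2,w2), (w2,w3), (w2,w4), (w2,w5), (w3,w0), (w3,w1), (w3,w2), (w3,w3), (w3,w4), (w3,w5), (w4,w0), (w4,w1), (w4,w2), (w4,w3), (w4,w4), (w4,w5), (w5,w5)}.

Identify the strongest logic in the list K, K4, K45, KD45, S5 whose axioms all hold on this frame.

K4

Transitive (axiom 4): yes — every two-step R-path is closed by a direct edge.
Euclidean (axiom 5): no — w0 R w5 and w0 R w1, but not w5 R w1.
Serial (axiom D): yes — every world has a successor (e.g. w0 R w0).
Reflexive (axiom T): yes — every world is R-related to itself.
So F validates K, K4; K45 would additionally require R to be Euclidean. The strongest is K4.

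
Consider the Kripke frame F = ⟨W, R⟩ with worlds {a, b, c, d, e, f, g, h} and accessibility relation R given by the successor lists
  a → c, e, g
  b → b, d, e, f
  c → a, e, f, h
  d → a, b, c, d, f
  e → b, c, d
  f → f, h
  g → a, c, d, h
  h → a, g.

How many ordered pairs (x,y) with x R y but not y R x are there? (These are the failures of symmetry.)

12

Enumerating: (a,e), (b,f), (c,f), (c,h), (d,a), (d,c), (d,f), (e,d), (f,h), (g,c), (g,d), (h,a).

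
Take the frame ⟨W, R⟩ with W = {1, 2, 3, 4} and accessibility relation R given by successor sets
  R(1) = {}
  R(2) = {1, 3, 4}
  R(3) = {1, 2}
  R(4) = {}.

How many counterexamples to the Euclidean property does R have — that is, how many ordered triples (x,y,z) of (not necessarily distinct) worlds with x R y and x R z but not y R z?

Enumerating: (2,1,1), (2,1,3), (2,1,4), (2,3,3), (2,3,4), (2,4,1), (2,4,3), (2,4,4), (3,1,1), (3,1,2), (3,2,2).

11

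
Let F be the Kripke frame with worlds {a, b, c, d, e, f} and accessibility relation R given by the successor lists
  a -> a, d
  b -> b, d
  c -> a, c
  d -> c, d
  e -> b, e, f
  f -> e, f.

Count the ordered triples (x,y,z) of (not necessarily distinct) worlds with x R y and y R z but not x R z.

6

Enumerating: (a,d,c), (b,d,c), (c,a,d), (d,c,a), (e,b,d), (f,e,b).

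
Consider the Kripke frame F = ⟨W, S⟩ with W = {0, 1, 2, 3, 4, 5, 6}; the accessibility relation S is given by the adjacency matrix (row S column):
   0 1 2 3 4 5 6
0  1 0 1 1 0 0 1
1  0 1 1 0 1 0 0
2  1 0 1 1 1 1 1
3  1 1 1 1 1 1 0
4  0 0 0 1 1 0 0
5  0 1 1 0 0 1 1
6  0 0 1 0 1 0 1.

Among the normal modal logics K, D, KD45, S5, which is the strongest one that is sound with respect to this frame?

Serial (axiom D): yes — every world has a successor (e.g. 0 S 0).
Euclidean (axiom 5): no — 0 S 3 and 0 S 6, but not 3 S 6.
Transitive (axiom 4): no — 0 S 2 and 2 S 4, but not 0 S 4.
Reflexive (axiom T): yes — every world is S-related to itself.
So F validates K, D; KD45 would additionally require S to be Euclidean and transitive. The strongest is D.

D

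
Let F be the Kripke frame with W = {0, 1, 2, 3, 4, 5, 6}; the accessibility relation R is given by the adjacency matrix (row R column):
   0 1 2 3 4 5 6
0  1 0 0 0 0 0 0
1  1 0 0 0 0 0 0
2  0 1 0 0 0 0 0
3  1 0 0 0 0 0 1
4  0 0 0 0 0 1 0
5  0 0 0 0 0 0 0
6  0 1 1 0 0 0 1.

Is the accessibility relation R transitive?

No

Transitive: no — 2 R 1 and 1 R 0, but not 2 R 0.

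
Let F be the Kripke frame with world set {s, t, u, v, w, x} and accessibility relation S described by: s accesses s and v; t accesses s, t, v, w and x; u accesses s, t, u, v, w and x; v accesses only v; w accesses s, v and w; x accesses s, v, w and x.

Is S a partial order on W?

Reflexive: yes — every world is S-related to itself.
Transitive: yes — every two-step S-path is closed by a direct edge.
Antisymmetric: yes — no distinct pair is related both ways.
So S is a partial order.

Yes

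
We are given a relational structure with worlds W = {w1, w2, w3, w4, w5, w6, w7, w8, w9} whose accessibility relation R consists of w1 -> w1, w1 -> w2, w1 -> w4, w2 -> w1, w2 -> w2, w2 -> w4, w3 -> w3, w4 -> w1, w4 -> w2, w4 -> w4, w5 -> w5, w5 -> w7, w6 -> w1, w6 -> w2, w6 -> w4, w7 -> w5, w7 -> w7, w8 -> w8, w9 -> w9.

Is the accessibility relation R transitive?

Yes

Transitive: yes — every two-step R-path is closed by a direct edge.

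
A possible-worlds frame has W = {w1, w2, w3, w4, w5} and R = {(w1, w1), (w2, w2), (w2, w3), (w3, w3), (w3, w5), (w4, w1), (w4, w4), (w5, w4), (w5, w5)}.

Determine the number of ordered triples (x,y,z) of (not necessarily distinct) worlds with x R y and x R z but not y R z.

4

Enumerating: (w2,w3,w2), (w3,w5,w3), (w4,w1,w4), (w5,w4,w5).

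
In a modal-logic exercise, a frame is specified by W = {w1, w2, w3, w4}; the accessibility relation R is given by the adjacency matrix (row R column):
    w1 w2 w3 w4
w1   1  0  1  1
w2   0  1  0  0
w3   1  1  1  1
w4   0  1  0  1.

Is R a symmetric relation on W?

No

Symmetric: no — w1 R w4 but not w4 R w1.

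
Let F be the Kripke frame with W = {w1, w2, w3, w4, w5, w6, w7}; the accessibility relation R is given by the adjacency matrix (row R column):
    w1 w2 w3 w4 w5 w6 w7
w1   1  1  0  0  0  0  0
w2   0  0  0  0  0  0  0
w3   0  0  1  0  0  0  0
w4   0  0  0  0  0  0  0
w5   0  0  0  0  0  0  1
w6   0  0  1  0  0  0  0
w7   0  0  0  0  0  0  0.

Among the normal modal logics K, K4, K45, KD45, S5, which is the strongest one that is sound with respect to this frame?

K4

Transitive (axiom 4): yes — every two-step R-path is closed by a direct edge.
Euclidean (axiom 5): no — w1 R w2 and w1 R w1, but not w2 R w1.
Serial (axiom D): no — w2 has no R-successor.
Reflexive (axiom T): no — w2 is not related to itself.
So F validates K, K4; K45 would additionally require R to be Euclidean. The strongest is K4.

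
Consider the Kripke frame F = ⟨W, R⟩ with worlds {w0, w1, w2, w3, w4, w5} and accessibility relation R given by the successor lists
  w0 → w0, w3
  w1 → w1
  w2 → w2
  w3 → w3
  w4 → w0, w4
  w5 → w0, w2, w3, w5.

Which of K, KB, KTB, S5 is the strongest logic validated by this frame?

Symmetric (axiom B): no — w0 R w3 but not w3 R w0.
Reflexive (axiom T): yes — every world is R-related to itself.
Euclidean (axiom 5): no — w5 R w0 and w5 R w2, but not w0 R w2.
So F validates K; KB would additionally require R to be symmetric. The strongest is K.

K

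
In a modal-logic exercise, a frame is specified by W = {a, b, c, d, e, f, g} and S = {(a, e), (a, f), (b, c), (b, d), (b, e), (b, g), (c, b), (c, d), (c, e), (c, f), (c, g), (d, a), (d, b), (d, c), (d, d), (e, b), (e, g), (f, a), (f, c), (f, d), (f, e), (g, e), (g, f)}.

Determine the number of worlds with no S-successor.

0

S is serial; there are no such worlds.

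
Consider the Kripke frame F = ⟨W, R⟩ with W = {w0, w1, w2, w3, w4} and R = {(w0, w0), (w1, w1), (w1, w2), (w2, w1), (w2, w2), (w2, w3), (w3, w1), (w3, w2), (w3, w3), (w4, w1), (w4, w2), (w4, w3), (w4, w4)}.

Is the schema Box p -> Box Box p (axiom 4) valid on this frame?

Axiom 4 corresponds to the accessibility relation being transitive.
Transitive: no — w1 R w2 and w2 R w3, but not w1 R w3.

No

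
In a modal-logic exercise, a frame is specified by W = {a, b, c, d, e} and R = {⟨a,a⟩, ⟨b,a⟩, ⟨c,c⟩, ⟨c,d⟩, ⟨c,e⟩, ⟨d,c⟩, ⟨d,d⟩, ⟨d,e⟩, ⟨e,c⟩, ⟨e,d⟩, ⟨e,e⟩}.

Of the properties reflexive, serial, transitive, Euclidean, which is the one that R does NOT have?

Reflexive: no — b is not related to itself.
Serial: yes — every world has a successor (e.g. a R a).
Transitive: yes — every two-step R-path is closed by a direct edge.
Euclidean: yes — any two successors of a common world are R-related.
Only reflexive fails.

reflexive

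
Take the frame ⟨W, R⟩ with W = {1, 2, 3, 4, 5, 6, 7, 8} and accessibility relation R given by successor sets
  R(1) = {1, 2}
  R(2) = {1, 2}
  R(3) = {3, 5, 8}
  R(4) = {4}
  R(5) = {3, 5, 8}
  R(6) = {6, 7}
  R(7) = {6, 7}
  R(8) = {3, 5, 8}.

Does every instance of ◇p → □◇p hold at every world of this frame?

Yes

Axiom 5 corresponds to the accessibility relation being Euclidean.
Euclidean: yes — any two successors of a common world are R-related.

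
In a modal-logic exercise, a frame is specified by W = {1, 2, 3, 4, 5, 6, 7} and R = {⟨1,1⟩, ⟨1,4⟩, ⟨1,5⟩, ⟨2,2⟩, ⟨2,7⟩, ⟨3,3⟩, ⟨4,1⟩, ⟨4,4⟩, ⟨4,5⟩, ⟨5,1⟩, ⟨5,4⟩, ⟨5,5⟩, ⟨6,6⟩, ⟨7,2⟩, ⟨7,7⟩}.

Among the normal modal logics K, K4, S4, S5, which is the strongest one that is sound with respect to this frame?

Transitive (axiom 4): yes — every two-step R-path is closed by a direct edge.
Reflexive (axiom T): yes — every world is R-related to itself.
Euclidean (axiom 5): yes — any two successors of a common world are R-related.
So F validates K, K4, S4, S5. The strongest is S5.

S5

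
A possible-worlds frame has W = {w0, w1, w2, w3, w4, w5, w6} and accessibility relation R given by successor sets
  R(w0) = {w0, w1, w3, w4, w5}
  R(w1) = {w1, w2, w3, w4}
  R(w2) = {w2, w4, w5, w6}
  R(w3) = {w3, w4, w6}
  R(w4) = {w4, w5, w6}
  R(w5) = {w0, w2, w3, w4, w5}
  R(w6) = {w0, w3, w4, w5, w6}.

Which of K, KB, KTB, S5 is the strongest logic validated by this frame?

K

Symmetric (axiom B): no — w0 R w1 but not w1 R w0.
Reflexive (axiom T): yes — every world is R-related to itself.
Euclidean (axiom 5): no — w0 R w1 and w0 R w5, but not w1 R w5.
So F validates K; KB would additionally require R to be symmetric. The strongest is K.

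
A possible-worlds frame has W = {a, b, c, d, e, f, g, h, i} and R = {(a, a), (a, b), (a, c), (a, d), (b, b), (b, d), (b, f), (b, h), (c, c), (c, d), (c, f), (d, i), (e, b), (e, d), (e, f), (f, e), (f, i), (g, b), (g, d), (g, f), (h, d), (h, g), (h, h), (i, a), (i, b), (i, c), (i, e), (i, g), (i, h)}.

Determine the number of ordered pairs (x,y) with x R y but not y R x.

23

Enumerating: (a,b), (a,c), (a,d), (b,d), (b,f), (b,h), (c,d), (c,f), (d,i), (e,b), (e,d), (f,i), … and 11 more.
Total: 23.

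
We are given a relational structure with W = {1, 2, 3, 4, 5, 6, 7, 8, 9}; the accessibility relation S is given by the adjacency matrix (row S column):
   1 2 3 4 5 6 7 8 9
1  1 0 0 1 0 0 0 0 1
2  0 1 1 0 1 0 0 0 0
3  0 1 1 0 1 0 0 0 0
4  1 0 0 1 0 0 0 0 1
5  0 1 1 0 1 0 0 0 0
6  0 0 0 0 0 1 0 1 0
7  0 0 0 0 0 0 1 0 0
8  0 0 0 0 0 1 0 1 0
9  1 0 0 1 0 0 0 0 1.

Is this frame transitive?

Transitive: yes — every two-step S-path is closed by a direct edge.

Yes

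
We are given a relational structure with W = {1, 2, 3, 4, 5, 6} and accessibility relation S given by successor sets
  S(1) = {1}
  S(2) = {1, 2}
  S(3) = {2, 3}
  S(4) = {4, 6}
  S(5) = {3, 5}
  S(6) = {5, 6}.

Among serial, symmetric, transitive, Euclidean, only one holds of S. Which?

Serial: yes — every world has a successor (e.g. 1 S 1).
Symmetric: no — 2 S 1 but not 1 S 2.
Transitive: no — 3 S 2 and 2 S 1, but not 3 S 1.
Euclidean: no — 2 S 1 and 2 S 2, but not 1 S 2.
Only serial holds.

serial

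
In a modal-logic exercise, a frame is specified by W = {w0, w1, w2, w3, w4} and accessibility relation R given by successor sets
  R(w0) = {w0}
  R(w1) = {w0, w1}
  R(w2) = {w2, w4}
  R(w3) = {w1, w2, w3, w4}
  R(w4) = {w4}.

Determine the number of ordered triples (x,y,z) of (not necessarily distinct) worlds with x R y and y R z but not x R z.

Enumerating: (w3,w1,w0).

1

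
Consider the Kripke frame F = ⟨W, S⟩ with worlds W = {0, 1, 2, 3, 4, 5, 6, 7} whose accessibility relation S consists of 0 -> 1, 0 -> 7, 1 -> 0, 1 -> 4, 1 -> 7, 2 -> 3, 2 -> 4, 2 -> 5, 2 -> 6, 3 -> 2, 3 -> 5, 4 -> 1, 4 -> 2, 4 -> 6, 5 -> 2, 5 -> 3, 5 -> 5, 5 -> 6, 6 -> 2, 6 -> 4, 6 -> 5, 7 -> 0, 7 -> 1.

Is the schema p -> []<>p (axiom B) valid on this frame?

Yes

The schema B characterises exactly the symmetric frames.
Symmetric: yes — every pair in S has its reverse in S.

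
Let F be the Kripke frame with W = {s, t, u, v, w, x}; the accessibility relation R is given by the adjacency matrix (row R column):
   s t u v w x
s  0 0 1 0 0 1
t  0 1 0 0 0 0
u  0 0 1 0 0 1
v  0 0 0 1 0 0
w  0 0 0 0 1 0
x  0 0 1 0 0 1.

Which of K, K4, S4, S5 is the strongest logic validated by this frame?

K4

Transitive (axiom 4): yes — every two-step R-path is closed by a direct edge.
Reflexive (axiom T): no — s is not related to itself.
Euclidean (axiom 5): yes — any two successors of a common world are R-related.
So F validates K, K4; S4 would additionally require R to be reflexive. The strongest is K4.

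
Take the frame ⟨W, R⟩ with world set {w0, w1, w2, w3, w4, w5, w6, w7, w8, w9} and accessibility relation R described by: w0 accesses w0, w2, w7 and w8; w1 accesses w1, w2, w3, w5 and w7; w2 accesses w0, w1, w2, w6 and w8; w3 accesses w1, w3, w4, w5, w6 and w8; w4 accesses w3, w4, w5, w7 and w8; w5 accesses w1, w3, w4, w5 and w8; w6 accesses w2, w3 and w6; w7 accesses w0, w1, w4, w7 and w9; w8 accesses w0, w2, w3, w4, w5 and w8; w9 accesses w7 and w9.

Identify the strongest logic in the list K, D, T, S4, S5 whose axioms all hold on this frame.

Serial (axiom D): yes — every world has a successor (e.g. w0 R w0).
Reflexive (axiom T): yes — every world is R-related to itself.
Transitive (axiom 4): no — w0 R w2 and w2 R w1, but not w0 R w1.
Euclidean (axiom 5): no — w0 R w2 and w0 R w7, but not w2 R w7.
So F validates K, D, T; S4 would additionally require R to be transitive. The strongest is T.

T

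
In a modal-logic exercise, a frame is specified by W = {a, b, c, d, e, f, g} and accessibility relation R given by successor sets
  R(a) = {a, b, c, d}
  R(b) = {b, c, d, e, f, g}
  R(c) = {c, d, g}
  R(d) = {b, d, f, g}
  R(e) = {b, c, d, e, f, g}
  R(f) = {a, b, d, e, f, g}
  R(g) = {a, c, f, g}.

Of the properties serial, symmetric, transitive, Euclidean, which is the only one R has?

serial

Serial: yes — every world has a successor (e.g. a R a).
Symmetric: no — a R b but not b R a.
Transitive: no — a R b and b R e, but not a R e.
Euclidean: no — a R c and a R b, but not c R b.
Only serial holds.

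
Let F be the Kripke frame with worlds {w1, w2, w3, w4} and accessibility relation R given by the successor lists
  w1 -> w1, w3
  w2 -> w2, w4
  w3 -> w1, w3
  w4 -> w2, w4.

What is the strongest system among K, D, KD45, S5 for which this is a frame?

Serial (axiom D): yes — every world has a successor (e.g. w1 R w1).
Euclidean (axiom 5): yes — any two successors of a common world are R-related.
Transitive (axiom 4): yes — every two-step R-path is closed by a direct edge.
Reflexive (axiom T): yes — every world is R-related to itself.
So F validates K, D, KD45, S5. The strongest is S5.

S5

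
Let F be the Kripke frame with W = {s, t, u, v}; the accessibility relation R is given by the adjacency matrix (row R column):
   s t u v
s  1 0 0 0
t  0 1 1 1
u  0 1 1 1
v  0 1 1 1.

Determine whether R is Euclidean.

Yes

Euclidean: yes — any two successors of a common world are R-related.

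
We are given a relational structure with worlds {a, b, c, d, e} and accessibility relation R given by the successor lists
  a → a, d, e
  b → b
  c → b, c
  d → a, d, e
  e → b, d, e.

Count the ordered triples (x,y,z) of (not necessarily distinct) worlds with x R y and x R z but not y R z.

Enumerating: (a,e,a), (c,b,c), (d,e,a), (e,b,d), (e,b,e), (e,d,b).

6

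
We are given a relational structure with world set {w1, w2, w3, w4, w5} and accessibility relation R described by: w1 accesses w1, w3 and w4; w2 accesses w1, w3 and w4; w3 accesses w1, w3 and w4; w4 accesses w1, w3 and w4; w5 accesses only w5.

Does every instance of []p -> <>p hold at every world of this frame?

Yes

Axiom D corresponds to the accessibility relation being serial.
Serial: yes — every world has a successor (e.g. w1 R w1).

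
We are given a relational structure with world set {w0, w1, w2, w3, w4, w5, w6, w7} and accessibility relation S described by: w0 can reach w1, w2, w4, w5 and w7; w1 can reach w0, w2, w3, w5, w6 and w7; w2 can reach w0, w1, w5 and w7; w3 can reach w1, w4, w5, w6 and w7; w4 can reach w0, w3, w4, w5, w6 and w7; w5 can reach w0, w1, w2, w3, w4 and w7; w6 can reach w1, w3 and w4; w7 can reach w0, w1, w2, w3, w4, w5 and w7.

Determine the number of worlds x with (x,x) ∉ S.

6

Enumerating: w0, w1, w2, w3, w5, w6.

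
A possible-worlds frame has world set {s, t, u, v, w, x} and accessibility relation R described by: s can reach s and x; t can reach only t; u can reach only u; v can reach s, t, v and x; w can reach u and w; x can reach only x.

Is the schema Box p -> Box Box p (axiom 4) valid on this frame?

Yes

Axiom 4 corresponds to the accessibility relation being transitive.
Transitive: yes — every two-step R-path is closed by a direct edge.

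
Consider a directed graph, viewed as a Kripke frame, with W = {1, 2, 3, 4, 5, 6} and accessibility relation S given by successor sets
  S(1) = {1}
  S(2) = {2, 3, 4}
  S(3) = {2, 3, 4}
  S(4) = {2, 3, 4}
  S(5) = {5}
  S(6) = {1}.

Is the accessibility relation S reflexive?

Reflexive: no — 6 is not related to itself.

No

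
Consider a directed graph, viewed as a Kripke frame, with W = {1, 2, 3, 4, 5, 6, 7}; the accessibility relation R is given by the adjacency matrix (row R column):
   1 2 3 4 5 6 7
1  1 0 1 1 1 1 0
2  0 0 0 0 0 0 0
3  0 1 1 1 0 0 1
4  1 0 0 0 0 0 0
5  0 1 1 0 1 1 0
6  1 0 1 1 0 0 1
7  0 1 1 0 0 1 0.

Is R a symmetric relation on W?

No

Symmetric: no — 1 R 3 but not 3 R 1.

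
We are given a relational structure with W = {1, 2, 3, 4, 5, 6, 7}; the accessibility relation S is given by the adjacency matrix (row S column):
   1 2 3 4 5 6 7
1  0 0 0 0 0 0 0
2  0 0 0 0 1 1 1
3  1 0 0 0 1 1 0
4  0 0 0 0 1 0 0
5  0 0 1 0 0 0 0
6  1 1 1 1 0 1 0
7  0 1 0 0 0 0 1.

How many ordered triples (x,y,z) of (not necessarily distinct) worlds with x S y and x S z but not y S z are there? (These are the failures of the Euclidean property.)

34

Enumerating: (2,5,5), (2,5,6), (2,5,7), (2,6,5), (2,6,7), (2,7,5), (2,7,6), (3,1,1), (3,1,5), (3,1,6), (3,5,1), (3,5,5), … and 22 more.
Total: 34.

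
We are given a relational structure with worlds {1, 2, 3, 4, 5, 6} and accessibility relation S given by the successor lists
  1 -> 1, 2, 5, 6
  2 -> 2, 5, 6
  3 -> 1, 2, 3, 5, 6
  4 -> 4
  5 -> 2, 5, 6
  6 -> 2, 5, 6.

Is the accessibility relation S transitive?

Transitive: yes — every two-step S-path is closed by a direct edge.

Yes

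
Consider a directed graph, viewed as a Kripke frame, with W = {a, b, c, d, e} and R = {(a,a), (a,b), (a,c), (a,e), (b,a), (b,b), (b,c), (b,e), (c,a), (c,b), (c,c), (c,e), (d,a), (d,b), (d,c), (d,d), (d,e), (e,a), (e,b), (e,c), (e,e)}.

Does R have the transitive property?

Transitive: yes — every two-step R-path is closed by a direct edge.

Yes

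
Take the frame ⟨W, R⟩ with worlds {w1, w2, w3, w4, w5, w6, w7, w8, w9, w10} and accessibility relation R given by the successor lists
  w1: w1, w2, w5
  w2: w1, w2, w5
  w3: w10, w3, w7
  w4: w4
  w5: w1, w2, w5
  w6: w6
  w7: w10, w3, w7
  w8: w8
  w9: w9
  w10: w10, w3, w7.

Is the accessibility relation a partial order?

No

Reflexive: yes — every world is R-related to itself.
Transitive: yes — every two-step R-path is closed by a direct edge.
Antisymmetric: no — w1 R w2 and w2 R w1 with w1 ≠ w2.
So R is not a partial order.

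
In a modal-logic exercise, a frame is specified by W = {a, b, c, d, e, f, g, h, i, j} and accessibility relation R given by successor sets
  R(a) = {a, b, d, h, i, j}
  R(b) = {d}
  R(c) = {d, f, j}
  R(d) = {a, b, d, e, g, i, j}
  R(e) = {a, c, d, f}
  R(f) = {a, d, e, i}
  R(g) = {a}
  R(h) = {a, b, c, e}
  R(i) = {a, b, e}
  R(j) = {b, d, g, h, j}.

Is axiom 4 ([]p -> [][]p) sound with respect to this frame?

No

The schema 4 characterises exactly the transitive frames.
Transitive: no — a R d and d R e, but not a R e.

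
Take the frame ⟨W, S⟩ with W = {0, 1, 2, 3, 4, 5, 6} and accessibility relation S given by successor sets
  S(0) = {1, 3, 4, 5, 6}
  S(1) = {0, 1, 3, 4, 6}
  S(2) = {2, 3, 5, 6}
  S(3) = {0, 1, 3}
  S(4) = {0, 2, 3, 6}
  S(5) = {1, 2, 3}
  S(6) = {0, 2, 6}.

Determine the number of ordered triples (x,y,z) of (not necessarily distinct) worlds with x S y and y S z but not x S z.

36

Enumerating: (0,1,0), (0,3,0), (0,4,0), (0,4,2), (0,5,2), (0,6,0), (0,6,2), (1,0,5), (1,4,2), (1,6,2), (2,3,0), (2,3,1), … and 24 more.
Total: 36.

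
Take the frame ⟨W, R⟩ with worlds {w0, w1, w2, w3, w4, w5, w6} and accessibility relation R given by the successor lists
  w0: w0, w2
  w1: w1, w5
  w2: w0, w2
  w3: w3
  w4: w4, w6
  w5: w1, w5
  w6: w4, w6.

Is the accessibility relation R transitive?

Transitive: yes — every two-step R-path is closed by a direct edge.

Yes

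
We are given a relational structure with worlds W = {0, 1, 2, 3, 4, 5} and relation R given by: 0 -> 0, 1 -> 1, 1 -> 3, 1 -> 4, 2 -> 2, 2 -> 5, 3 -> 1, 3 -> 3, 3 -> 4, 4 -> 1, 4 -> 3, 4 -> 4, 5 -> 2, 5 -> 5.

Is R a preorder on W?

Yes

Reflexive: yes — every world is R-related to itself.
Transitive: yes — every two-step R-path is closed by a direct edge.
So R is a preorder.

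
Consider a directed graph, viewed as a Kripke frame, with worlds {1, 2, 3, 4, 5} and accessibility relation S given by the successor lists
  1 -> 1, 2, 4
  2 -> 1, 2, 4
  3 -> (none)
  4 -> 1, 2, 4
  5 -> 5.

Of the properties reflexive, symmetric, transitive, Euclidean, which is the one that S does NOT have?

Reflexive: no — 3 is not related to itself.
Symmetric: yes — every pair in S has its reverse in S.
Transitive: yes — every two-step S-path is closed by a direct edge.
Euclidean: yes — any two successors of a common world are S-related.
Only reflexive fails.

reflexive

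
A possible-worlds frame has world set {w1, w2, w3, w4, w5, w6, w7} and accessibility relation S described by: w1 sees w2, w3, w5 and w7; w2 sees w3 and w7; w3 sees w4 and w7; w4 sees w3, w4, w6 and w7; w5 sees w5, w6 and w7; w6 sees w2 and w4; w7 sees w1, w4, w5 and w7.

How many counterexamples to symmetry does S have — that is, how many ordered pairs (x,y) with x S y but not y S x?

8

Enumerating: (w1,w2), (w1,w3), (w1,w5), (w2,w3), (w2,w7), (w3,w7), (w5,w6), (w6,w2).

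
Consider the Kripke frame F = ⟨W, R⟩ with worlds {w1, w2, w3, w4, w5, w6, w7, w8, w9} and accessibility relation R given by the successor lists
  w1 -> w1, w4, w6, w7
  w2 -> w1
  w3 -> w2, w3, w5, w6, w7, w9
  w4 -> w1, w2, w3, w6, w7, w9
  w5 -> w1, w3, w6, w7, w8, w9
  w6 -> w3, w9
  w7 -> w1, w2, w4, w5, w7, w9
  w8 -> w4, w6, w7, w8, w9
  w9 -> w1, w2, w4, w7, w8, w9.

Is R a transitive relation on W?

No

Transitive: no — w1 R w4 and w4 R w2, but not w1 R w2.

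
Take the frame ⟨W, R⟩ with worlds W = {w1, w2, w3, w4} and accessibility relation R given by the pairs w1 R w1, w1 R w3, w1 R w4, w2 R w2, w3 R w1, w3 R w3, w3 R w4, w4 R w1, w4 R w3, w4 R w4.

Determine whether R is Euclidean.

Yes

Euclidean: yes — any two successors of a common world are R-related.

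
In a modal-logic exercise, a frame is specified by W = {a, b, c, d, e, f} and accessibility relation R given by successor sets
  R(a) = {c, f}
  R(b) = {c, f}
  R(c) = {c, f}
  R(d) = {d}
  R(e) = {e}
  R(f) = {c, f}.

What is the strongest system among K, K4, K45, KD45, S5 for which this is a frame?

Transitive (axiom 4): yes — every two-step R-path is closed by a direct edge.
Euclidean (axiom 5): yes — any two successors of a common world are R-related.
Serial (axiom D): yes — every world has a successor (e.g. a R c).
Reflexive (axiom T): no — a is not related to itself.
So F validates K, K4, K45, KD45; S5 would additionally require R to be reflexive. The strongest is KD45.

KD45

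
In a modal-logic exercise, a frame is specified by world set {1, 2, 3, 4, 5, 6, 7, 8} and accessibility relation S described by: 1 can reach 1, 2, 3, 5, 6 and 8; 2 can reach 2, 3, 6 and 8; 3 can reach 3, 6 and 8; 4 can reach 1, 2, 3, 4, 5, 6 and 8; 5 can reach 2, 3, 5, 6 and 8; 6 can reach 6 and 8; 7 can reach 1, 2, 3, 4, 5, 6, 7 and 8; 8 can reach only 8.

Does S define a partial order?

Yes

Reflexive: yes — every world is S-related to itself.
Transitive: yes — every two-step S-path is closed by a direct edge.
Antisymmetric: yes — no distinct pair is related both ways.
So S is a partial order.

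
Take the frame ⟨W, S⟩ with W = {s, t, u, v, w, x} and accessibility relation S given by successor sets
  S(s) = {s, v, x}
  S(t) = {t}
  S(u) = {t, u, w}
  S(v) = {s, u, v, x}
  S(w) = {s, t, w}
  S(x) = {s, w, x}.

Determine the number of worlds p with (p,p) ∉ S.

S is reflexive; there are no such worlds.

0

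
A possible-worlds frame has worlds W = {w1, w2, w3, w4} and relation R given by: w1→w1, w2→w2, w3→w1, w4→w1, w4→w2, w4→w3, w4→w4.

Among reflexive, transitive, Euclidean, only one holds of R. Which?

transitive

Reflexive: no — w3 is not related to itself.
Transitive: yes — every two-step R-path is closed by a direct edge.
Euclidean: no — w4 R w1 and w4 R w2, but not w1 R w2.
Only transitive holds.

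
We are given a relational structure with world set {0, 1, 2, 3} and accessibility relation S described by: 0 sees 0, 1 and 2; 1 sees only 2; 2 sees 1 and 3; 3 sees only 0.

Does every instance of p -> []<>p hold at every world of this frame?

No

Axiom B corresponds to the accessibility relation being symmetric.
Symmetric: no — 0 S 1 but not 1 S 0.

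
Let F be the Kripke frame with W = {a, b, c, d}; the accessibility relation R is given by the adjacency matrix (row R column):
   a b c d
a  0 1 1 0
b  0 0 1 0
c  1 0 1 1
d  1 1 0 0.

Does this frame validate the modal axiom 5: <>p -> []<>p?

Axiom 5 corresponds to the accessibility relation being Euclidean.
Euclidean: no — a R c and a R b, but not c R b.

No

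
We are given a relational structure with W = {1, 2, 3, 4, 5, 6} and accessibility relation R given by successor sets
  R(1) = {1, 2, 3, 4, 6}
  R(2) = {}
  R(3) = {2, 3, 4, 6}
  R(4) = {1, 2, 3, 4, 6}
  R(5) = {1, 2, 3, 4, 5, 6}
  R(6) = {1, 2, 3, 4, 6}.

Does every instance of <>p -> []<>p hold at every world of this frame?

No

By correspondence theory, 5 is valid on a frame iff R is Euclidean.
Euclidean: no — 1 R 2 and 1 R 3, but not 2 R 3.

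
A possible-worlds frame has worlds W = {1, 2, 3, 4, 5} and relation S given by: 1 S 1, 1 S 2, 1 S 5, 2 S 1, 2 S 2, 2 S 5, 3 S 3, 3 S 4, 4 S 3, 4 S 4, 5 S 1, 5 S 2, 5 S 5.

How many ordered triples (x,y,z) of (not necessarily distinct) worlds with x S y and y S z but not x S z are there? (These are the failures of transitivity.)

0

S is transitive; there are no such tuples.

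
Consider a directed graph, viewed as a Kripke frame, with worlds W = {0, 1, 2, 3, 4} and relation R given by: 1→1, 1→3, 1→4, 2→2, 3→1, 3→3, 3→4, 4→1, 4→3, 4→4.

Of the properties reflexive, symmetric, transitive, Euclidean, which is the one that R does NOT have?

Reflexive: no — 0 is not related to itself.
Symmetric: yes — every pair in R has its reverse in R.
Transitive: yes — every two-step R-path is closed by a direct edge.
Euclidean: yes — any two successors of a common world are R-related.
Only reflexive fails.

reflexive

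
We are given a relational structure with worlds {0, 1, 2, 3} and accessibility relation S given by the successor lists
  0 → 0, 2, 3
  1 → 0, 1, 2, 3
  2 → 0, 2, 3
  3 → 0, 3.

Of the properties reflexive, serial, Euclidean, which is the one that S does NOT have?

Reflexive: yes — every world is S-related to itself.
Serial: yes — every world has a successor (e.g. 0 S 0).
Euclidean: no — 0 S 3 and 0 S 2, but not 3 S 2.
Only Euclidean fails.

Euclidean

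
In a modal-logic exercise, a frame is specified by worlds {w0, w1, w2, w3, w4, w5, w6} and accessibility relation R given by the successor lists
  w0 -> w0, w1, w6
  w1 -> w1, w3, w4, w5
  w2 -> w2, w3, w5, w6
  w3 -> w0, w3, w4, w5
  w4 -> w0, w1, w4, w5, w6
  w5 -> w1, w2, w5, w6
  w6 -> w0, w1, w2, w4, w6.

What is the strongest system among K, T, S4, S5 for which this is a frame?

T

Reflexive (axiom T): yes — every world is R-related to itself.
Transitive (axiom 4): no — w0 R w1 and w1 R w3, but not w0 R w3.
Euclidean (axiom 5): no — w0 R w1 and w0 R w6, but not w1 R w6.
So F validates K, T; S4 would additionally require R to be transitive. The strongest is T.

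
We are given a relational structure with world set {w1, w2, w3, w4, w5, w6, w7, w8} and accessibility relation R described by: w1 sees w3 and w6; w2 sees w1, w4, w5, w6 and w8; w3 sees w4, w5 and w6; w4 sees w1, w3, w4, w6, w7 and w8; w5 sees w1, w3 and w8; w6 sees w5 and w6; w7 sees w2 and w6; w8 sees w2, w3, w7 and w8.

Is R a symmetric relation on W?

Symmetric: no — w1 R w3 but not w3 R w1.

No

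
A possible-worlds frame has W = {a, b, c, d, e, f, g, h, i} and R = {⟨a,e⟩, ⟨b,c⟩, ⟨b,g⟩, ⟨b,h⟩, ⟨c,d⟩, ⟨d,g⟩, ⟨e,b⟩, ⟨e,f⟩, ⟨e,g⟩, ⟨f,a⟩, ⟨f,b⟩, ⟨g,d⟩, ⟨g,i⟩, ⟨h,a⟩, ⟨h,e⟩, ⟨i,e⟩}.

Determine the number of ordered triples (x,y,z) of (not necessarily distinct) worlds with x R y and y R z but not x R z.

Enumerating: (a,e,b), (a,e,f), (a,e,g), (b,c,d), (b,g,d), (b,g,i), (b,h,a), (b,h,e), (c,d,g), (d,g,d), (d,g,i), (e,b,c), … and 16 more.
Total: 28.

28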